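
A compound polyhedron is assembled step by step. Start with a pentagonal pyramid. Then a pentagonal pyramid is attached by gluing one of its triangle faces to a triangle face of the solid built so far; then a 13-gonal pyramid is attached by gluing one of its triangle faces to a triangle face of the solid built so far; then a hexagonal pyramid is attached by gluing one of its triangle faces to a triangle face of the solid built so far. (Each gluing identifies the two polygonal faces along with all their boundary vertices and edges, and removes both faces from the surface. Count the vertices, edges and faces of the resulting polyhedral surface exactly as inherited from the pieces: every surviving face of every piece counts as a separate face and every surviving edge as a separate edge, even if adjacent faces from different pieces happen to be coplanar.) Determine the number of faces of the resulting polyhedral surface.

A pentagonal pyramid: V=6, E=10, F=6.
Attach a pentagonal pyramid (V=6, E=10, F=6) along a 3-gon: merge 3 vertices and 3 edges, delete both glued faces → V=9, E=17, F=10.
Attach a 13-gonal pyramid (V=14, E=26, F=14) along a 3-gon: merge 3 vertices and 3 edges, delete both glued faces → V=20, E=40, F=22.
Attach a hexagonal pyramid (V=7, E=12, F=7) along a 3-gon: merge 3 vertices and 3 edges, delete both glued faces → V=24, E=49, F=27.
Check: V − E + F = 24 − 49 + 27 = 2.

27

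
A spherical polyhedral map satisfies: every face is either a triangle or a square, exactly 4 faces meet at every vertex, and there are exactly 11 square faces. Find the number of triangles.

8

Let x be the number of triangles; then F = 11 + x.
Edge–face incidences: 2E = 4·11 + 3·x = 44 + 3x.
Every vertex has degree 4, so 4V = 2E.
Euler: V − E + F = 2 ⇒ (2E)/4 − E + (11 + x) = 2.
Multiply by 8: 2·(2E) − 4·(2E) + 8·(11 + x) = 16, i.e. 88 + 8x − 2·(44 + 3x) = 16.
Collecting terms: 2x = 16, so x = 8.
Then 2E = 44 + 3·8 = 68, so E = 34, V = 2E/4 = 17, F = 11 + 8 = 19.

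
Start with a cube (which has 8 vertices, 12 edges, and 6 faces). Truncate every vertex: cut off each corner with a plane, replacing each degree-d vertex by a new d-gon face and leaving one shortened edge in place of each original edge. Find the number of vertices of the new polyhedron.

24

Truncation replaces each original edge-end by a new vertex, so V′ = 2E = 24.
Each original edge survives, and each old vertex of degree d contributes d new edges; summing degrees gives Σd = 2E, so E′ = E + 2E = 3E = 36.
Each original face survives and each original vertex becomes one new face: F′ = F + V = 14.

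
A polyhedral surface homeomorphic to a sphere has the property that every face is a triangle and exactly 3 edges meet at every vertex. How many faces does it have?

4

Each face has 3 edges and each edge borders two faces, so 2E = 3F.
Each vertex has degree 3, so 3V = 2E and hence V = 3F/3.
Euler: V − E + F = 2 ⇒ (3F/3) − (3F/2) + F = 2.
Multiply by 6: (6 − 9 + 6)F = 12, i.e. 3F = 12.
So F = 4, E = 3·4/2 = 6, V = 3·4/3 = 4.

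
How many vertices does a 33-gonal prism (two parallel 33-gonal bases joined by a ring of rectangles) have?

66

A prism on an n-gon has two n-gon bases and n rectangular sides: V = 2·33 = 66, E = 3·33 = 99, F = 33 + 2 = 35.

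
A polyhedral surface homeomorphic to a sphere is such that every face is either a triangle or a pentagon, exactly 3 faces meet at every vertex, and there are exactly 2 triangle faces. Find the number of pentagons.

6

Let x be the number of pentagons; then F = 2 + x.
Edge–face incidences: 2E = 3·2 + 5·x = 6 + 5x.
Every vertex has degree 3, so 3V = 2E.
Euler: V − E + F = 2 ⇒ (2E)/3 − E + (2 + x) = 2.
Multiply by 6: 2·(2E) − 3·(2E) + 6·(2 + x) = 12, i.e. 12 + 6x − (6 + 5x) = 12.
Collecting terms: x + 6 = 12, so x = 6.
Then 2E = 6 + 5·6 = 36, so E = 18, V = 2E/3 = 12, F = 2 + 6 = 8.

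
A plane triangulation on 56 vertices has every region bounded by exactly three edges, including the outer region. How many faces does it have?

In a plane triangulation 3F = 2E and V − E + F = 2, so F = 2V − 4 = 2·56 − 4 = 108.

108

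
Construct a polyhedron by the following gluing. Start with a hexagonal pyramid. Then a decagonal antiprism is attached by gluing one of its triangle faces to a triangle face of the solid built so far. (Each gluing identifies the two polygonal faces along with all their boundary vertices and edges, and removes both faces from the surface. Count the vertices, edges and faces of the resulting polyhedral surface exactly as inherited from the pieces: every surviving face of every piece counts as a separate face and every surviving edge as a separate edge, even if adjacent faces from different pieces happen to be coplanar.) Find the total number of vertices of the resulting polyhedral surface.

24

A hexagonal pyramid: V=7, E=12, F=7.
Attach a decagonal antiprism (V=20, E=40, F=22) along a 3-gon: merge 3 vertices and 3 edges, delete both glued faces → V=24, E=49, F=27.
Check: V − E + F = 24 − 49 + 27 = 2.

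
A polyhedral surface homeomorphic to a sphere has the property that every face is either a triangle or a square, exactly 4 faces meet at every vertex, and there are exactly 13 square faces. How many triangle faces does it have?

8

Let x be the number of triangles; then F = 13 + x.
Edge–face incidences: 2E = 4·13 + 3·x = 52 + 3x.
Every vertex has degree 4, so 4V = 2E.
Euler: V − E + F = 2 ⇒ (2E)/4 − E + (13 + x) = 2.
Multiply by 8: 2·(2E) − 4·(2E) + 8·(13 + x) = 16, i.e. 104 + 8x − 2·(52 + 3x) = 16.
Collecting terms: 2x = 16, so x = 8.
Then 2E = 52 + 3·8 = 76, so E = 38, V = 2E/4 = 19, F = 13 + 8 = 21.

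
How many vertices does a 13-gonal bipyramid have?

15

A bipyramid over an n-gon has 2n triangular faces and n + 2 vertices: V = 13 + 2 = 15, E = 3·13 = 39, F = 2·13 = 26.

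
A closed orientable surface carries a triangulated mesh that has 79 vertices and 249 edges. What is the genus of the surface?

Every face is a triangle and each edge borders two faces, so 3F = 2·249, giving F = 166.
χ = V − E + F = 79 − 249 + 166 = -4.
For a closed orientable surface χ = 2 − 2g, so g = (2 − (-4))/2 = 3.

3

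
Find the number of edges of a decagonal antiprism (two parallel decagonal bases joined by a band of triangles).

An antiprism on an n-gon has two n-gon caps and 2n triangles: V = 2·10 = 20, E = 4·10 = 40, F = 2·10 + 2 = 22.

40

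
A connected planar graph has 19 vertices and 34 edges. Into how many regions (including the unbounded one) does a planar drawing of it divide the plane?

Euler's formula for a connected plane graph: V − E + F = 2, so F = 2 − 19 + 34 = 17.

17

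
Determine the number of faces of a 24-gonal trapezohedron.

The n-trapezohedron (dual of the n-antiprism) has V = 2·24 + 2 = 50, E = 4·24 = 96, F = 2·24 = 48.
Check: V − E + F = 50 − 96 + 48 = 2.

48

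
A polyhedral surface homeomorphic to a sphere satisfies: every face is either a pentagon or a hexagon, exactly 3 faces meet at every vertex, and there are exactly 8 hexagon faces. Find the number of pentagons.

Let x be the number of pentagons; then F = 8 + x.
Edge–face incidences: 2E = 6·8 + 5·x = 48 + 5x.
Every vertex has degree 3, so 3V = 2E.
Euler: V − E + F = 2 ⇒ (2E)/3 − E + (8 + x) = 2.
Multiply by 6: 2·(2E) − 3·(2E) + 6·(8 + x) = 12, i.e. 48 + 6x − (48 + 5x) = 12.
Collecting terms: x = 12.
Then 2E = 48 + 5·12 = 108, so E = 54, V = 2E/3 = 36, F = 8 + 12 = 20.

12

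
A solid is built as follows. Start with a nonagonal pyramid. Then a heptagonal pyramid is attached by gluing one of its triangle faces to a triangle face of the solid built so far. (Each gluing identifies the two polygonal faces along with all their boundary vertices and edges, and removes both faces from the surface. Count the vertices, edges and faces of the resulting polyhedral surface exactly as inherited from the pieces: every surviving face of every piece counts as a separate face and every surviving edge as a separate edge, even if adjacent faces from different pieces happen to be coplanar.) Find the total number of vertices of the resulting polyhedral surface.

15

A nonagonal pyramid: V=10, E=18, F=10.
Attach a heptagonal pyramid (V=8, E=14, F=8) along a 3-gon: merge 3 vertices and 3 edges, delete both glued faces → V=15, E=29, F=16.
Check: V − E + F = 15 − 29 + 16 = 2.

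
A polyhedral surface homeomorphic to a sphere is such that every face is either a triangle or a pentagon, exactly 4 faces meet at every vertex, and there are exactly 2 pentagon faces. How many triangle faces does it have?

Let x be the number of triangles; then F = 2 + x.
Edge–face incidences: 2E = 5·2 + 3·x = 10 + 3x.
Every vertex has degree 4, so 4V = 2E.
Euler: V − E + F = 2 ⇒ (2E)/4 − E + (2 + x) = 2.
Multiply by 8: 2·(2E) − 4·(2E) + 8·(2 + x) = 16, i.e. 16 + 8x − 2·(10 + 3x) = 16.
Collecting terms: 2x − 4 = 16, so 2x = 20, so x = 10.
Then 2E = 10 + 3·10 = 40, so E = 20, V = 2E/4 = 10, F = 2 + 10 = 12.

10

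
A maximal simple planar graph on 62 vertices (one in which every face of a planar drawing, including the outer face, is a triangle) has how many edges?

In a plane triangulation 3F = 2E and V − E + F = 2, so E = 3V − 6 = 3·62 − 6 = 180.

180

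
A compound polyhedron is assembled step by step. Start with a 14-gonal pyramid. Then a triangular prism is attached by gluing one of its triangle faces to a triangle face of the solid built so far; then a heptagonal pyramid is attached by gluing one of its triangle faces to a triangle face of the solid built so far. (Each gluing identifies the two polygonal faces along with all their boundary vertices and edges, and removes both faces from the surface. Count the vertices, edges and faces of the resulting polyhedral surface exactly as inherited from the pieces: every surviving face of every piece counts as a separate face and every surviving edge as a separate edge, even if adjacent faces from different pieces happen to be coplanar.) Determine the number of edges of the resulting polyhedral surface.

A 14-gonal pyramid: V=15, E=28, F=15.
Attach a triangular prism (V=6, E=9, F=5) along a 3-gon: merge 3 vertices and 3 edges, delete both glued faces → V=18, E=34, F=18.
Attach a heptagonal pyramid (V=8, E=14, F=8) along a 3-gon: merge 3 vertices and 3 edges, delete both glued faces → V=23, E=45, F=24.
Check: V − E + F = 23 − 45 + 24 = 2.

45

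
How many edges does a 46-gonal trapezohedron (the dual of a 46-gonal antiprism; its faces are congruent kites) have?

The n-trapezohedron (dual of the n-antiprism) has V = 2·46 + 2 = 94, E = 4·46 = 184, F = 2·46 = 92.
Check: V − E + F = 94 − 184 + 92 = 2.

184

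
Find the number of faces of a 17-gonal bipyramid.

34

A bipyramid over an n-gon has 2n triangular faces and n + 2 vertices: V = 17 + 2 = 19, E = 3·17 = 51, F = 2·17 = 34.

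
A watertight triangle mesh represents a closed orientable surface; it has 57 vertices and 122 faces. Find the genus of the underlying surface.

3

Every face is a triangle, so 2E = 3·122 = 366, giving E = 183.
χ = V − E + F = 57 − 183 + 122 = -4.
For a closed orientable surface χ = 2 − 2g, so g = (2 − (-4))/2 = 3.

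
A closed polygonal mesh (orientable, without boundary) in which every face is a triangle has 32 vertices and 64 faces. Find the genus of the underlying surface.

Every face is a triangle, so 2E = 3·64 = 192, giving E = 96.
χ = V − E + F = 32 − 96 + 64 = 0.
For a closed orientable surface χ = 2 − 2g, so g = (2 − (0))/2 = 1.

1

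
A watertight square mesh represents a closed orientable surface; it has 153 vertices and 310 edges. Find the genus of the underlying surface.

2

Every face is a square and each edge borders two faces, so 4F = 2·310, giving F = 155.
χ = V − E + F = 153 − 310 + 155 = -2.
For a closed orientable surface χ = 2 − 2g, so g = (2 − (-2))/2 = 2.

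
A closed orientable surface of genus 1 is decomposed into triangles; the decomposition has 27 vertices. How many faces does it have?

χ = 2 − 2·1 = 0, and every face is a triangle so 3F = 2E.
V − E + F = 0 with E = 3F/2 gives 27 − (3/2 − 1)·F = 0, so F = 54 and E = 81.

54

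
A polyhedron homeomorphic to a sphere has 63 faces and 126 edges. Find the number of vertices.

Here V − E + F = 2.
V = 2 + E − F = 2 + 126 − 63 = 65.

65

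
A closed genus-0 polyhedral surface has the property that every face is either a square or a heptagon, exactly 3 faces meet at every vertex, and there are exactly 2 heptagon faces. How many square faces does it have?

7

Let x be the number of squares; then F = 2 + x.
Edge–face incidences: 2E = 7·2 + 4·x = 14 + 4x.
Every vertex has degree 3, so 3V = 2E.
Euler: V − E + F = 2 ⇒ (2E)/3 − E + (2 + x) = 2.
Multiply by 6: 2·(2E) − 3·(2E) + 6·(2 + x) = 12, i.e. 12 + 6x − (14 + 4x) = 12.
Collecting terms: 2x − 2 = 12, so 2x = 14, so x = 7.
Then 2E = 14 + 4·7 = 42, so E = 21, V = 2E/3 = 14, F = 2 + 7 = 9.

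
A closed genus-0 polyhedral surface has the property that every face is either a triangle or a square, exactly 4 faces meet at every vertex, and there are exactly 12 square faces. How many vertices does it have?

18

Let x be the number of triangles; then F = 12 + x.
Edge–face incidences: 2E = 4·12 + 3·x = 48 + 3x.
Every vertex has degree 4, so 4V = 2E.
Euler: V − E + F = 2 ⇒ (2E)/4 − E + (12 + x) = 2.
Multiply by 8: 2·(2E) − 4·(2E) + 8·(12 + x) = 16, i.e. 96 + 8x − 2·(48 + 3x) = 16.
Collecting terms: 2x = 16, so x = 8.
Then 2E = 48 + 3·8 = 72, so E = 36, V = 2E/4 = 18, F = 12 + 8 = 20.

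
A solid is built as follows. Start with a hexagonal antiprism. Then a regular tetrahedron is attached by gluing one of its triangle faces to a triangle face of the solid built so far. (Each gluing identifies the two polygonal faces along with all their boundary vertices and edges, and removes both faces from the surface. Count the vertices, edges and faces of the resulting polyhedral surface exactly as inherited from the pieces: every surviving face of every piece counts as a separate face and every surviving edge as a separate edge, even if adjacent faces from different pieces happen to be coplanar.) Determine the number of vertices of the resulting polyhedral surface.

A hexagonal antiprism: V=12, E=24, F=14.
Attach a regular tetrahedron (V=4, E=6, F=4) along a 3-gon: merge 3 vertices and 3 edges, delete both glued faces → V=13, E=27, F=16.
Check: V − E + F = 13 − 27 + 16 = 2.

13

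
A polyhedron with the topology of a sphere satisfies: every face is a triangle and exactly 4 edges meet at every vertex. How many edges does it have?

Each face has 3 edges and each edge borders two faces, so 2E = 3F.
Each vertex has degree 4, so 4V = 2E and hence V = 3F/4.
Euler: V − E + F = 2 ⇒ (3F/4) − (3F/2) + F = 2.
Multiply by 8: (6 − 12 + 8)F = 16, i.e. 2F = 16.
So F = 8, E = 3·8/2 = 12, V = 3·8/4 = 6.

12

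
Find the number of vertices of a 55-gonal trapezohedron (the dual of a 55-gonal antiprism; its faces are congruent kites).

112

The n-trapezohedron (dual of the n-antiprism) has V = 2·55 + 2 = 112, E = 4·55 = 220, F = 2·55 = 110.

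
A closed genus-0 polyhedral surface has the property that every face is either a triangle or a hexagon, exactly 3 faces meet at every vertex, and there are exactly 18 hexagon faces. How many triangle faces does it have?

4

Let x be the number of triangles; then F = 18 + x.
Edge–face incidences: 2E = 6·18 + 3·x = 108 + 3x.
Every vertex has degree 3, so 3V = 2E.
Euler: V − E + F = 2 ⇒ (2E)/3 − E + (18 + x) = 2.
Multiply by 6: 2·(2E) − 3·(2E) + 6·(18 + x) = 12, i.e. 108 + 6x − (108 + 3x) = 12.
Collecting terms: 3x = 12, so x = 4.
Then 2E = 108 + 3·4 = 120, so E = 60, V = 2E/3 = 40, F = 18 + 4 = 22.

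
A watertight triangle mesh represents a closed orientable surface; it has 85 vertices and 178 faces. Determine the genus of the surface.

3

Every face is a triangle, so 2E = 3·178 = 534, giving E = 267.
χ = V − E + F = 85 − 267 + 178 = -4.
For a closed orientable surface χ = 2 − 2g, so g = (2 − (-4))/2 = 3.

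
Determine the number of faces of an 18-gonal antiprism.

38

An antiprism on an n-gon has two n-gon caps and 2n triangles: V = 2·18 = 36, E = 4·18 = 72, F = 2·18 + 2 = 38.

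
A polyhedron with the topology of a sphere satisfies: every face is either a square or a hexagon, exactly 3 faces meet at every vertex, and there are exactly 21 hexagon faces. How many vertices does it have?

50

Let x be the number of squares; then F = 21 + x.
Edge–face incidences: 2E = 6·21 + 4·x = 126 + 4x.
Every vertex has degree 3, so 3V = 2E.
Euler: V − E + F = 2 ⇒ (2E)/3 − E + (21 + x) = 2.
Multiply by 6: 2·(2E) − 3·(2E) + 6·(21 + x) = 12, i.e. 126 + 6x − (126 + 4x) = 12.
Collecting terms: 2x = 12, so x = 6.
Then 2E = 126 + 4·6 = 150, so E = 75, V = 2E/3 = 50, F = 21 + 6 = 27.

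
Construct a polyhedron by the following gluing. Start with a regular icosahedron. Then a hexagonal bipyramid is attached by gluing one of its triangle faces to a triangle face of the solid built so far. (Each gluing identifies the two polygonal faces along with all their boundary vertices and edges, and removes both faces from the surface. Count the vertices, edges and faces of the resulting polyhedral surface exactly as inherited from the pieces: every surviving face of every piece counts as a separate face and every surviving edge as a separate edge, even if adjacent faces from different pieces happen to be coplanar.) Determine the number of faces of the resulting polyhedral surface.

30

A regular icosahedron: V=12, E=30, F=20.
Attach a hexagonal bipyramid (V=8, E=18, F=12) along a 3-gon: merge 3 vertices and 3 edges, delete both glued faces → V=17, E=45, F=30.
Check: V − E + F = 17 − 45 + 30 = 2.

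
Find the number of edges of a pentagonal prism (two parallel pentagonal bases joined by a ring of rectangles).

A prism on an n-gon has two n-gon bases and n rectangular sides: V = 2·5 = 10, E = 3·5 = 15, F = 5 + 2 = 7.

15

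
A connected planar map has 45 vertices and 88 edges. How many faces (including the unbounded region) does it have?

Euler's formula for a connected plane graph: V − E + F = 2, so F = 2 − 45 + 88 = 45.

45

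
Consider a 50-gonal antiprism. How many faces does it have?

An antiprism on an n-gon has two n-gon caps and 2n triangles: V = 2·50 = 100, E = 4·50 = 200, F = 2·50 + 2 = 102.

102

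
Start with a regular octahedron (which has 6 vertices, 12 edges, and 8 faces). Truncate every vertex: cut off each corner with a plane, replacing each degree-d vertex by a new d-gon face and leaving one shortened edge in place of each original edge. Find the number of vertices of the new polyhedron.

24

Truncation replaces each original edge-end by a new vertex, so V′ = 2E = 24.
Each original edge survives, and each old vertex of degree d contributes d new edges; summing degrees gives Σd = 2E, so E′ = E + 2E = 3E = 36.
Each original face survives and each original vertex becomes one new face: F′ = F + V = 14.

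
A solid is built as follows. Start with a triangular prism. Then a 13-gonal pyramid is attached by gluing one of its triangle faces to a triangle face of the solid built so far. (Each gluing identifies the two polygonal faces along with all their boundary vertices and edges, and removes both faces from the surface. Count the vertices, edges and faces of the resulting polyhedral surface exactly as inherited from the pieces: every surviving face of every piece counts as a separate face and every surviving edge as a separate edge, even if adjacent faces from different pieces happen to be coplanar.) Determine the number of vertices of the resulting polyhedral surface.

A triangular prism: V=6, E=9, F=5.
Attach a 13-gonal pyramid (V=14, E=26, F=14) along a 3-gon: merge 3 vertices and 3 edges, delete both glued faces → V=17, E=32, F=17.
Check: V − E + F = 17 − 32 + 17 = 2.

17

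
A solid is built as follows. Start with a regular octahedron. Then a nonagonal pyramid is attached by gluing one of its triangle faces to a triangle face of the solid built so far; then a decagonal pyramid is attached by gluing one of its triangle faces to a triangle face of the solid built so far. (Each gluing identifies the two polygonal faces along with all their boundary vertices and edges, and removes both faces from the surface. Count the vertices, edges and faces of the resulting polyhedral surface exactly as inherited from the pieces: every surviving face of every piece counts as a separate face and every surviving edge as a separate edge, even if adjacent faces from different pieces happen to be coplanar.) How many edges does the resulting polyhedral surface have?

A regular octahedron: V=6, E=12, F=8.
Attach a nonagonal pyramid (V=10, E=18, F=10) along a 3-gon: merge 3 vertices and 3 edges, delete both glued faces → V=13, E=27, F=16.
Attach a decagonal pyramid (V=11, E=20, F=11) along a 3-gon: merge 3 vertices and 3 edges, delete both glued faces → V=21, E=44, F=25.
Check: V − E + F = 21 − 44 + 25 = 2.

44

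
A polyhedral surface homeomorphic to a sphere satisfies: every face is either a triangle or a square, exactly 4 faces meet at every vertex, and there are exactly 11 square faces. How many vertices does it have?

17

Let x be the number of triangles; then F = 11 + x.
Edge–face incidences: 2E = 4·11 + 3·x = 44 + 3x.
Every vertex has degree 4, so 4V = 2E.
Euler: V − E + F = 2 ⇒ (2E)/4 − E + (11 + x) = 2.
Multiply by 8: 2·(2E) − 4·(2E) + 8·(11 + x) = 16, i.e. 88 + 8x − 2·(44 + 3x) = 16.
Collecting terms: 2x = 16, so x = 8.
Then 2E = 44 + 3·8 = 68, so E = 34, V = 2E/4 = 17, F = 11 + 8 = 19.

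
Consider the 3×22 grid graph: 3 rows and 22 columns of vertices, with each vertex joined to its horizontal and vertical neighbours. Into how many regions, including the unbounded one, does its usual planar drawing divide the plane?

The grid has V = 3·22 = 66 vertices and E = 3·21 + 22·2 = 107 edges.
F = 2 − V + E = 2 − 66 + 107 = 43.

43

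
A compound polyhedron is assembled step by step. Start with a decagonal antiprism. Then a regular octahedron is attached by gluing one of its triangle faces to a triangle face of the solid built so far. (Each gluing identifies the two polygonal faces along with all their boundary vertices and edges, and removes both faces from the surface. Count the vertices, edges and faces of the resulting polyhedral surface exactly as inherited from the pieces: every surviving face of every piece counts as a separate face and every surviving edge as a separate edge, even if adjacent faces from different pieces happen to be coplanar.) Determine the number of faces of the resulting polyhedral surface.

A decagonal antiprism: V=20, E=40, F=22.
Attach a regular octahedron (V=6, E=12, F=8) along a 3-gon: merge 3 vertices and 3 edges, delete both glued faces → V=23, E=49, F=28.
Check: V − E + F = 23 − 49 + 28 = 2.

28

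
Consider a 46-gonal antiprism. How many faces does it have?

An antiprism on an n-gon has two n-gon caps and 2n triangles: V = 2·46 = 92, E = 4·46 = 184, F = 2·46 + 2 = 94.

94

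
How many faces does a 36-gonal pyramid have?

37

A pyramid on an n-gon base has one n-gon and n triangles: V = 36 + 1 = 37, E = 2·36 = 72, F = 36 + 1 = 37.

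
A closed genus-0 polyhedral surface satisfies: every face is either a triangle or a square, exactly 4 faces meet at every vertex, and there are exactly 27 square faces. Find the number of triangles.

Let x be the number of triangles; then F = 27 + x.
Edge–face incidences: 2E = 4·27 + 3·x = 108 + 3x.
Every vertex has degree 4, so 4V = 2E.
Euler: V − E + F = 2 ⇒ (2E)/4 − E + (27 + x) = 2.
Multiply by 8: 2·(2E) − 4·(2E) + 8·(27 + x) = 16, i.e. 216 + 8x − 2·(108 + 3x) = 16.
Collecting terms: 2x = 16, so x = 8.
Then 2E = 108 + 3·8 = 132, so E = 66, V = 2E/4 = 33, F = 27 + 8 = 35.

8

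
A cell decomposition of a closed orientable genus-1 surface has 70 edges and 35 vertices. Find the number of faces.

35

For a closed orientable surface of genus 1, χ = 2 − 2·1 = 0.
F = 0 − V + E = 0 − 35 + 70 = 35.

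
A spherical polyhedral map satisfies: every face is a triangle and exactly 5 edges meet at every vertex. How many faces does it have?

Each face has 3 edges and each edge borders two faces, so 2E = 3F.
Each vertex has degree 5, so 5V = 2E and hence V = 3F/5.
Euler: V − E + F = 2 ⇒ (3F/5) − (3F/2) + F = 2.
Multiply by 10: (6 − 15 + 10)F = 20, i.e. 1F = 20.
So F = 20, E = 3·20/2 = 30, V = 3·20/5 = 12.

20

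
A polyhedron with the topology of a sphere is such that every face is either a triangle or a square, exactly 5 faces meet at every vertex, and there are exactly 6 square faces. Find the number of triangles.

Let x be the number of triangles; then F = 6 + x.
Edge–face incidences: 2E = 4·6 + 3·x = 24 + 3x.
Every vertex has degree 5, so 5V = 2E.
Euler: V − E + F = 2 ⇒ (2E)/5 − E + (6 + x) = 2.
Multiply by 10: 2·(2E) − 5·(2E) + 10·(6 + x) = 20, i.e. 60 + 10x − 3·(24 + 3x) = 20.
Collecting terms: x − 12 = 20, so x = 32.
Then 2E = 24 + 3·32 = 120, so E = 60, V = 2E/5 = 24, F = 6 + 32 = 38.

32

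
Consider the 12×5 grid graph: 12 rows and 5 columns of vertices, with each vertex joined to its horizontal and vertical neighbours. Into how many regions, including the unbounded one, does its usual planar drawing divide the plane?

The grid has V = 12·5 = 60 vertices and E = 12·4 + 5·11 = 103 edges.
F = 2 − V + E = 2 − 60 + 103 = 45.

45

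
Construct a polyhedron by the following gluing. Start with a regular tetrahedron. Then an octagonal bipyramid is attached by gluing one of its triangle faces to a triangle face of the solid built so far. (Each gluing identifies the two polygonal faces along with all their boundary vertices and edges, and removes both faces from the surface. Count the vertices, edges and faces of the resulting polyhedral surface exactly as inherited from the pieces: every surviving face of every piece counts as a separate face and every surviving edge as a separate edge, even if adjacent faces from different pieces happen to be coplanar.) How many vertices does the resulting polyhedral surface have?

11

A regular tetrahedron: V=4, E=6, F=4.
Attach an octagonal bipyramid (V=10, E=24, F=16) along a 3-gon: merge 3 vertices and 3 edges, delete both glued faces → V=11, E=27, F=18.
Check: V − E + F = 11 − 27 + 18 = 2.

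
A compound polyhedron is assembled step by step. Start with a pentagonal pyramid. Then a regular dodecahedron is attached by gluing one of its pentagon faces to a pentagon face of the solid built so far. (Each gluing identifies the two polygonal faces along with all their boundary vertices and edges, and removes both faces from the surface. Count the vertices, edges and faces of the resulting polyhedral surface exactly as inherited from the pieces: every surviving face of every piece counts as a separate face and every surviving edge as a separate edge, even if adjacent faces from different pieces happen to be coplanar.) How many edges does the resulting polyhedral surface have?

35

A pentagonal pyramid: V=6, E=10, F=6.
Attach a regular dodecahedron (V=20, E=30, F=12) along a 5-gon: merge 5 vertices and 5 edges, delete both glued faces → V=21, E=35, F=16.
Check: V − E + F = 21 − 35 + 16 = 2.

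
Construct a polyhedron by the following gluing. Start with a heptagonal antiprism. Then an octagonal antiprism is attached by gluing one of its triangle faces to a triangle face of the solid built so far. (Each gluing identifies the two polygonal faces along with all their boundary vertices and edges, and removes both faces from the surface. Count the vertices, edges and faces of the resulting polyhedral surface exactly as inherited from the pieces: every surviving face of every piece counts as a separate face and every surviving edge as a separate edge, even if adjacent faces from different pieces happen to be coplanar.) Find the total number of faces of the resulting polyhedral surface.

32

A heptagonal antiprism: V=14, E=28, F=16.
Attach an octagonal antiprism (V=16, E=32, F=18) along a 3-gon: merge 3 vertices and 3 edges, delete both glued faces → V=27, E=57, F=32.
Check: V − E + F = 27 − 57 + 32 = 2.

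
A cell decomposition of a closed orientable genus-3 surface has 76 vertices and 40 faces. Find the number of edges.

120

For a closed orientable surface of genus 3, χ = 2 − 2·3 = -4.
E = V + F − (-4) = 76 + 40 − (-4) = 120.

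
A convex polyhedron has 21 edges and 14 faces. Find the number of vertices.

9

Here V − E + F = 2.
V = 2 + E − F = 2 + 21 − 14 = 9.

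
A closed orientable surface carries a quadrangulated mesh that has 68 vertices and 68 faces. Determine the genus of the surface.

1

Every face is a square, so 2E = 4·68 = 272, giving E = 136.
χ = V − E + F = 68 − 136 + 68 = 0.
For a closed orientable surface χ = 2 − 2g, so g = (2 − (0))/2 = 1.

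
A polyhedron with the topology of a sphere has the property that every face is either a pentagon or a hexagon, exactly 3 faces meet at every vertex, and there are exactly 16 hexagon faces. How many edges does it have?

78

Let x be the number of pentagons; then F = 16 + x.
Edge–face incidences: 2E = 6·16 + 5·x = 96 + 5x.
Every vertex has degree 3, so 3V = 2E.
Euler: V − E + F = 2 ⇒ (2E)/3 − E + (16 + x) = 2.
Multiply by 6: 2·(2E) − 3·(2E) + 6·(16 + x) = 12, i.e. 96 + 6x − (96 + 5x) = 12.
Collecting terms: x = 12.
Then 2E = 96 + 5·12 = 156, so E = 78, V = 2E/3 = 52, F = 16 + 12 = 28.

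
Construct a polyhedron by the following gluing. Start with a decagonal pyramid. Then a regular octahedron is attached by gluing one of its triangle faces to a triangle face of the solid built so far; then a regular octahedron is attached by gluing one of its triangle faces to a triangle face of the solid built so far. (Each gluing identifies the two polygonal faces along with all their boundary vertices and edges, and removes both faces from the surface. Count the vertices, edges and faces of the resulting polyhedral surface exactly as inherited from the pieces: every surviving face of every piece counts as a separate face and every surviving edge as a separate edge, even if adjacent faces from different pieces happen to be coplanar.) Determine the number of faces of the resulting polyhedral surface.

A decagonal pyramid: V=11, E=20, F=11.
Attach a regular octahedron (V=6, E=12, F=8) along a 3-gon: merge 3 vertices and 3 edges, delete both glued faces → V=14, E=29, F=17.
Attach a regular octahedron (V=6, E=12, F=8) along a 3-gon: merge 3 vertices and 3 edges, delete both glued faces → V=17, E=38, F=23.
Check: V − E + F = 17 − 38 + 23 = 2.

23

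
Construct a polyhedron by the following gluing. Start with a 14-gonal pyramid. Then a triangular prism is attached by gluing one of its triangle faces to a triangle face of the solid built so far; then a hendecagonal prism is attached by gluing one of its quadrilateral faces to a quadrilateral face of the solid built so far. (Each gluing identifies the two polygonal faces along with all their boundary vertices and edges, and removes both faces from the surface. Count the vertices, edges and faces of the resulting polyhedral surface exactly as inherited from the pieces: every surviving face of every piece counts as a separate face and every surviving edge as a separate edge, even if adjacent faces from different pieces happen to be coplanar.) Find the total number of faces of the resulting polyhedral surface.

A 14-gonal pyramid: V=15, E=28, F=15.
Attach a triangular prism (V=6, E=9, F=5) along a 3-gon: merge 3 vertices and 3 edges, delete both glued faces → V=18, E=34, F=18.
Attach a hendecagonal prism (V=22, E=33, F=13) along a 4-gon: merge 4 vertices and 4 edges, delete both glued faces → V=36, E=63, F=29.
Check: V − E + F = 36 − 63 + 29 = 2.

29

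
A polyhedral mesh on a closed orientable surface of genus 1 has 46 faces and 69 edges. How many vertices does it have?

23

For a closed orientable surface of genus 1, χ = 2 − 2·1 = 0.
V = 0 + E − F = 0 + 69 − 46 = 23.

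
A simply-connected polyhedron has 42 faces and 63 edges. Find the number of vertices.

Here V − E + F = 2.
V = 2 + E − F = 2 + 63 − 42 = 23.

23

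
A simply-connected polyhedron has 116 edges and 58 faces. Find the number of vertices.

60

Here V − E + F = 2.
V = 2 + E − F = 2 + 116 − 58 = 60.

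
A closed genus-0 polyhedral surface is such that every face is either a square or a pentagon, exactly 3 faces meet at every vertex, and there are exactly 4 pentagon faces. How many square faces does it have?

4

Let x be the number of squares; then F = 4 + x.
Edge–face incidences: 2E = 5·4 + 4·x = 20 + 4x.
Every vertex has degree 3, so 3V = 2E.
Euler: V − E + F = 2 ⇒ (2E)/3 − E + (4 + x) = 2.
Multiply by 6: 2·(2E) − 3·(2E) + 6·(4 + x) = 12, i.e. 24 + 6x − (20 + 4x) = 12.
Collecting terms: 2x + 4 = 12, so 2x = 8, so x = 4.
Then 2E = 20 + 4·4 = 36, so E = 18, V = 2E/3 = 12, F = 4 + 4 = 8.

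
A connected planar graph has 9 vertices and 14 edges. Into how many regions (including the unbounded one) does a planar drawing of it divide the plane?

Euler's formula for a connected plane graph: V − E + F = 2, so F = 2 − 9 + 14 = 7.

7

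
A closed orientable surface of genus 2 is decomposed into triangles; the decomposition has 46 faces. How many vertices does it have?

21

χ = 2 − 2·2 = -2, and every face is a triangle so 3F = 2E.
E = 3·46/2 = 69. Then V = -2 + E − F = -2 + 69 − 46 = 21.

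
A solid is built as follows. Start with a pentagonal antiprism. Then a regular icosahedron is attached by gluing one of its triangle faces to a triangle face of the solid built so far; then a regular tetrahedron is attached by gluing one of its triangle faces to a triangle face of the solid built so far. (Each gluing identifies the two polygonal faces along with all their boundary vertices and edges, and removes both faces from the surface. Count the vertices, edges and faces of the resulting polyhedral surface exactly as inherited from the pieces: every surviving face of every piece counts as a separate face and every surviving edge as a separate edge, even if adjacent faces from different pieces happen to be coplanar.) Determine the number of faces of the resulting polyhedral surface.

32

A pentagonal antiprism: V=10, E=20, F=12.
Attach a regular icosahedron (V=12, E=30, F=20) along a 3-gon: merge 3 vertices and 3 edges, delete both glued faces → V=19, E=47, F=30.
Attach a regular tetrahedron (V=4, E=6, F=4) along a 3-gon: merge 3 vertices and 3 edges, delete both glued faces → V=20, E=50, F=32.
Check: V − E + F = 20 − 50 + 32 = 2.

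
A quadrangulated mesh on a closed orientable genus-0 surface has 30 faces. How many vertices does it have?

χ = 2 − 2·0 = 2, and every face is a square so 4F = 2E.
E = 4·30/2 = 60. Then V = 2 + E − F = 2 + 60 − 30 = 32.

32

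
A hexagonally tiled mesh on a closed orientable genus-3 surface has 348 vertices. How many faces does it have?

176

χ = 2 − 2·3 = -4, and every face is a hexagon so 6F = 2E.
V − E + F = -4 with E = 6F/2 gives 348 − (6/2 − 1)·F = -4, so F = 176 and E = 528.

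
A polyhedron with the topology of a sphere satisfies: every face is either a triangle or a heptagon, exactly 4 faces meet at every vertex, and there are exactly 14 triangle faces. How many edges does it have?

28

Let x be the number of heptagons; then F = 14 + x.
Edge–face incidences: 2E = 3·14 + 7·x = 42 + 7x.
Every vertex has degree 4, so 4V = 2E.
Euler: V − E + F = 2 ⇒ (2E)/4 − E + (14 + x) = 2.
Multiply by 8: 2·(2E) − 4·(2E) + 8·(14 + x) = 16, i.e. 112 + 8x − 2·(42 + 7x) = 16.
Collecting terms: −6x + 28 = 16, so −6x = −12, so x = 2.
Then 2E = 42 + 7·2 = 56, so E = 28, V = 2E/4 = 14, F = 14 + 2 = 16.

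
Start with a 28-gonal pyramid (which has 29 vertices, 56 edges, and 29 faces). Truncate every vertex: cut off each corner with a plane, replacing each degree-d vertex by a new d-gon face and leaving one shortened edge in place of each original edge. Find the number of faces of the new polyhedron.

Truncation replaces each original edge-end by a new vertex, so V′ = 2E = 112.
Each original edge survives, and each old vertex of degree d contributes d new edges; summing degrees gives Σd = 2E, so E′ = E + 2E = 3E = 168.
Each original face survives and each original vertex becomes one new face: F′ = F + V = 58.

58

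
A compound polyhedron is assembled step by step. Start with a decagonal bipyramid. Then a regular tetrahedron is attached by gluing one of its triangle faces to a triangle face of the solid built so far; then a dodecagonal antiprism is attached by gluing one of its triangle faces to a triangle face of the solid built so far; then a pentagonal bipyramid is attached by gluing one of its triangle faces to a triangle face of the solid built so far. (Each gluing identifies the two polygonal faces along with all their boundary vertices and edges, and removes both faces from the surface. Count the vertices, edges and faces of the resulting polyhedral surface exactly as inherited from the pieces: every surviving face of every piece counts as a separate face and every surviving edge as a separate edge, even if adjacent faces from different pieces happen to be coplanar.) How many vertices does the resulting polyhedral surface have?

A decagonal bipyramid: V=12, E=30, F=20.
Attach a regular tetrahedron (V=4, E=6, F=4) along a 3-gon: merge 3 vertices and 3 edges, delete both glued faces → V=13, E=33, F=22.
Attach a dodecagonal antiprism (V=24, E=48, F=26) along a 3-gon: merge 3 vertices and 3 edges, delete both glued faces → V=34, E=78, F=46.
Attach a pentagonal bipyramid (V=7, E=15, F=10) along a 3-gon: merge 3 vertices and 3 edges, delete both glued faces → V=38, E=90, F=54.
Check: V − E + F = 38 − 90 + 54 = 2.

38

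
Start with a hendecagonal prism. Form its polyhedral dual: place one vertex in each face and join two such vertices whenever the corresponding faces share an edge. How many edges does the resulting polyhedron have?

33

The base solid has V = 22, E = 33, F = 13.
The dual swaps V and F and preserves E: V′ = F = 13, E′ = E = 33, F′ = V = 22.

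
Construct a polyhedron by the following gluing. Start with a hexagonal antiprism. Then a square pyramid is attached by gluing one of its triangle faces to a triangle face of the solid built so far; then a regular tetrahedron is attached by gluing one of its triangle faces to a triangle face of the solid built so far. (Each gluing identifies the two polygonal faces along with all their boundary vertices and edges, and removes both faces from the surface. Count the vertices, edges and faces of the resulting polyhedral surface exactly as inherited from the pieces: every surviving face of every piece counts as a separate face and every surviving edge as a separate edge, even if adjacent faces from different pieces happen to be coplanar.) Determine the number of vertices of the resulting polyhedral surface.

A hexagonal antiprism: V=12, E=24, F=14.
Attach a square pyramid (V=5, E=8, F=5) along a 3-gon: merge 3 vertices and 3 edges, delete both glued faces → V=14, E=29, F=17.
Attach a regular tetrahedron (V=4, E=6, F=4) along a 3-gon: merge 3 vertices and 3 edges, delete both glued faces → V=15, E=32, F=19.
Check: V − E + F = 15 − 32 + 19 = 2.

15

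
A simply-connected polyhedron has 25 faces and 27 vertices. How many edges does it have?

Here V − E + F = 2.
E = V + F − (2) = 27 + 25 − (2) = 50.

50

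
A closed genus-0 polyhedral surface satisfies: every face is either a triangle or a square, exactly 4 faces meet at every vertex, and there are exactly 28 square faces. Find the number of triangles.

8

Let x be the number of triangles; then F = 28 + x.
Edge–face incidences: 2E = 4·28 + 3·x = 112 + 3x.
Every vertex has degree 4, so 4V = 2E.
Euler: V − E + F = 2 ⇒ (2E)/4 − E + (28 + x) = 2.
Multiply by 8: 2·(2E) − 4·(2E) + 8·(28 + x) = 16, i.e. 224 + 8x − 2·(112 + 3x) = 16.
Collecting terms: 2x = 16, so x = 8.
Then 2E = 112 + 3·8 = 136, so E = 68, V = 2E/4 = 34, F = 28 + 8 = 36.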